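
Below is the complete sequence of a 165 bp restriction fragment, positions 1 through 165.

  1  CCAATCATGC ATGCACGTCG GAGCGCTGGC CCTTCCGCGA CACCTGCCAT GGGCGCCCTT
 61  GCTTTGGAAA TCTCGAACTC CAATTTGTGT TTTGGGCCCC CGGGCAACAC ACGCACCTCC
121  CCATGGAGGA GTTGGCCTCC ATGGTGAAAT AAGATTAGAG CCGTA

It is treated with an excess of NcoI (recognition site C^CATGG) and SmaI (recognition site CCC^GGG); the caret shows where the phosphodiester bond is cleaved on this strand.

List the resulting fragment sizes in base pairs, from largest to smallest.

54, 47, 26, 20, 18 bp

NcoI sites (CCATGG) start at positions 47, 121, 139.
NcoI cuts after the first base of each site, so after positions 47, 121, 139.
The SmaI site (CCCGGG) starts at position 99.
SmaI cuts after base 3 of each site, so after position 101.
Combined cut positions: 47, 101, 121, 139.
Linear molecule, 4 cuts → 5 fragments:
  1–47 → 47 bp
  48–101 → 54 bp
  102–121 → 20 bp
  122–139 → 18 bp
  140–165 → 26 bp
Sorted largest to smallest: 54, 47, 26, 20, 18 bp.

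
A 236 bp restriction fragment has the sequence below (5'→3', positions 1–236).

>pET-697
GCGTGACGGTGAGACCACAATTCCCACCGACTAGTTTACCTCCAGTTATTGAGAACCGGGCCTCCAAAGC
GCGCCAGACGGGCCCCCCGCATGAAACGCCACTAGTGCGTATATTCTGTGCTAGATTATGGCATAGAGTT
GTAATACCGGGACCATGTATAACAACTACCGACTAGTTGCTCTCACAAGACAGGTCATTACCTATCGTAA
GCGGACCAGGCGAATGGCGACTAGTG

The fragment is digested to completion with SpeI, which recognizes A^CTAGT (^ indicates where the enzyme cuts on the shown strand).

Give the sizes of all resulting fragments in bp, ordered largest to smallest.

SpeI sites (ACTAGT) start at positions 30, 101, 172, 230.
SpeI cuts after the first base of each site, so after positions 30, 101, 172, 230.
Linear molecule, 4 cuts → 5 fragments:
  1–30 → 30 bp
  31–101 → 71 bp
  102–172 → 71 bp
  173–230 → 58 bp
  231–236 → 6 bp
Sorted largest to smallest: 71, 71, 58, 30, 6 bp.

71, 71, 58, 30, 6 bp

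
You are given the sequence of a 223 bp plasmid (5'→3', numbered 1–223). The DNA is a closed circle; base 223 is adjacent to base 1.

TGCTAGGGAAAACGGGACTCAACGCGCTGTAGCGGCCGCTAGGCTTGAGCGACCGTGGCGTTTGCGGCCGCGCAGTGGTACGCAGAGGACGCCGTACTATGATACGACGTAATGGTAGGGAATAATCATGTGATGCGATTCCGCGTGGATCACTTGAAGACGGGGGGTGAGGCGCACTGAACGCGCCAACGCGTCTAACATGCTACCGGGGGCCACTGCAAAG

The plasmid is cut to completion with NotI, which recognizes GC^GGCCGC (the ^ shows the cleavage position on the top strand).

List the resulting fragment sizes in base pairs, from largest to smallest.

NotI sites (GCGGCCGC) start at positions 32, 64.
NotI cuts after base 2 of each site, so after positions 33, 65.
Circular molecule, 2 cuts → 2 fragments:
  34–65 → 32 bp
  66–223 then 1–33 → 158 + 33 = 191 bp
Sorted largest to smallest: 191, 32 bp.

191, 32 bp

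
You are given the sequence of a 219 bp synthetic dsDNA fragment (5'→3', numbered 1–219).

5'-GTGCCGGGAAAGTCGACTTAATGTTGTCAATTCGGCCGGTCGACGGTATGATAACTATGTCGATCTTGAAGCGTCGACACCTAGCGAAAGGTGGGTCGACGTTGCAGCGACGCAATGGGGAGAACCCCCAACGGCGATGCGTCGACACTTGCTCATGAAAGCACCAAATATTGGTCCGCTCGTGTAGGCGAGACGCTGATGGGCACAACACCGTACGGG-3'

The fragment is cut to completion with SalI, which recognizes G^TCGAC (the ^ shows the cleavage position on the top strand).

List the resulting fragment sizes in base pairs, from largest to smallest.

SalI sites (GTCGAC) start at positions 12, 39, 73, 95, 141.
SalI cuts after the first base of each site, so after positions 12, 39, 73, 95, 141.
Linear molecule, 5 cuts → 6 fragments:
  1–12 → 12 bp
  13–39 → 27 bp
  40–73 → 34 bp
  74–95 → 22 bp
  96–141 → 46 bp
  142–219 → 78 bp
Sorted largest to smallest: 78, 46, 34, 27, 22, 12 bp.

78, 46, 34, 27, 22, 12 bp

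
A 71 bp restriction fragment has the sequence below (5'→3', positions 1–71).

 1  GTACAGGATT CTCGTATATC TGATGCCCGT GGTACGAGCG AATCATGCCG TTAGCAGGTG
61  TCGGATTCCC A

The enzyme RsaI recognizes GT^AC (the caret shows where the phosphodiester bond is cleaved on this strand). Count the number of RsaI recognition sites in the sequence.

GTAC occurs starting at positions 1, 32.
RsaI cuts at 2 sites.

2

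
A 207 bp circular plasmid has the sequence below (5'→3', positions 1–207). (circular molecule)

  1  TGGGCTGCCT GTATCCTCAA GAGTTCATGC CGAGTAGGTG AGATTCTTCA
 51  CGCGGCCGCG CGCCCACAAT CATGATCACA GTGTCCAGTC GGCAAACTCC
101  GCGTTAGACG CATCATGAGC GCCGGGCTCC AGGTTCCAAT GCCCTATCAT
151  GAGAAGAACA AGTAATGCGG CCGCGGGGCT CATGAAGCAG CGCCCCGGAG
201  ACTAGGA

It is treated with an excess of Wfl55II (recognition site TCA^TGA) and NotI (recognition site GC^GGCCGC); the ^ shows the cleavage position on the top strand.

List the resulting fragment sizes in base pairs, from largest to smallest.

Wfl55II sites (TCATGA) start at positions 70, 113, 147, 180.
Wfl55II cuts after base 3 of each site, so after positions 72, 115, 149, 182.
NotI sites (GCGGCCGC) start at positions 52, 167.
NotI cuts after base 2 of each site, so after positions 53, 168.
Combined cut positions: 53, 72, 115, 149, 168, 182.
Circular molecule, 6 cuts → 6 fragments:
  54–72 → 19 bp
  73–115 → 43 bp
  116–149 → 34 bp
  150–168 → 19 bp
  169–182 → 14 bp
  183–207 then 1–53 → 25 + 53 = 78 bp
Sorted largest to smallest: 78, 43, 34, 19, 19, 14 bp.

78, 43, 34, 19, 19, 14 bp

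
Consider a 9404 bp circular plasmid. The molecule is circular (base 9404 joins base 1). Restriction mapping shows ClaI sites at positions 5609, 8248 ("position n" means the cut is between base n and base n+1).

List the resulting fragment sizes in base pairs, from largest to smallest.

Circular molecule, 2 cuts → 2 fragments:
  8248 − 5609 = 2639 bp
  wrap: 9404 − 8248 + 5609 = 6765 bp
Sorted largest to smallest: 6765, 2639 bp.

6765, 2639 bp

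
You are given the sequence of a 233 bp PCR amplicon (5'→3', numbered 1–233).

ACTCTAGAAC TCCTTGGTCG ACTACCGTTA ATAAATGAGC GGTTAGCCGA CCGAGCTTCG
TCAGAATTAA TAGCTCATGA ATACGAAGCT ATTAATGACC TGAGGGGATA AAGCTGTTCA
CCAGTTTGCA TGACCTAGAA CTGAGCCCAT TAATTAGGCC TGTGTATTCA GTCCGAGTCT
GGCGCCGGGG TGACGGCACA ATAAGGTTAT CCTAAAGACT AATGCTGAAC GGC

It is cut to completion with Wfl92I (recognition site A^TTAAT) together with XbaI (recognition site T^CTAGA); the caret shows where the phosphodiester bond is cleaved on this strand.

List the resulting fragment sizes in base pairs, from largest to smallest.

84, 63, 58, 25, 3 bp

Wfl92I sites (ATTAAT) start at positions 66, 91, 149.
Wfl92I cuts after the first base of each site, so after positions 66, 91, 149.
The XbaI site (TCTAGA) starts at position 3.
XbaI cuts after the first base of each site, so after position 3.
Combined cut positions: 3, 66, 91, 149.
Linear molecule, 4 cuts → 5 fragments:
  1–3 → 3 bp
  4–66 → 63 bp
  67–91 → 25 bp
  92–149 → 58 bp
  150–233 → 84 bp
Sorted largest to smallest: 84, 63, 58, 25, 3 bp.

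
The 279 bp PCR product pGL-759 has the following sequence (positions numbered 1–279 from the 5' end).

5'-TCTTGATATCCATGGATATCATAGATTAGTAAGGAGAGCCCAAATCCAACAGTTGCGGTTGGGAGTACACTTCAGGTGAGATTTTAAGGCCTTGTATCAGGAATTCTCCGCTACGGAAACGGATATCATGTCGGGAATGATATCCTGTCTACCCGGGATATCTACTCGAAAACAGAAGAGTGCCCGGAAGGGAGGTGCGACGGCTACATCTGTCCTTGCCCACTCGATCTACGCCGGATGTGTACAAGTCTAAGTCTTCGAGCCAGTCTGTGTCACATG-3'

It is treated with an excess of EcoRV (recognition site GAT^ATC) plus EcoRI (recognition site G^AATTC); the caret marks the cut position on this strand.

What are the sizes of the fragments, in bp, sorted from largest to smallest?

120, 84, 23, 18, 17, 10, 7 bp

EcoRV sites (GATATC) start at positions 5, 15, 122, 139, 157.
EcoRV cuts after base 3 of each site, so after positions 7, 17, 124, 141, 159.
The EcoRI site (GAATTC) starts at position 101.
EcoRI cuts after the first base of each site, so after position 101.
Combined cut positions: 7, 17, 101, 124, 141, 159.
Linear molecule, 6 cuts → 7 fragments:
  1–7 → 7 bp
  8–17 → 10 bp
  18–101 → 84 bp
  102–124 → 23 bp
  125–141 → 17 bp
  142–159 → 18 bp
  160–279 → 120 bp
Sorted largest to smallest: 120, 84, 23, 18, 17, 10, 7 bp.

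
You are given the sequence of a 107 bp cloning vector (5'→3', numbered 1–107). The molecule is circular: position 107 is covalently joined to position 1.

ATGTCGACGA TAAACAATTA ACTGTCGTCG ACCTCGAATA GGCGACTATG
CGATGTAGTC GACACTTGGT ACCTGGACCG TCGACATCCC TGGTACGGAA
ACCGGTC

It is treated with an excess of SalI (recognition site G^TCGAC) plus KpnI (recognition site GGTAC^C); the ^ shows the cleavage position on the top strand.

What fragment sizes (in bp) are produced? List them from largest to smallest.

31, 30, 24, 14, 8 bp

SalI sites (GTCGAC) start at positions 3, 27, 58, 80.
SalI cuts after the first base of each site, so after positions 3, 27, 58, 80.
The KpnI site (GGTACC) starts at position 68.
KpnI cuts after base 5 of each site (before the last base), so after position 72.
Combined cut positions: 3, 27, 58, 72, 80.
Circular molecule, 5 cuts → 5 fragments:
  4–27 → 24 bp
  28–58 → 31 bp
  59–72 → 14 bp
  73–80 → 8 bp
  81–107 then 1–3 → 27 + 3 = 30 bp
Sorted largest to smallest: 31, 30, 24, 14, 8 bp.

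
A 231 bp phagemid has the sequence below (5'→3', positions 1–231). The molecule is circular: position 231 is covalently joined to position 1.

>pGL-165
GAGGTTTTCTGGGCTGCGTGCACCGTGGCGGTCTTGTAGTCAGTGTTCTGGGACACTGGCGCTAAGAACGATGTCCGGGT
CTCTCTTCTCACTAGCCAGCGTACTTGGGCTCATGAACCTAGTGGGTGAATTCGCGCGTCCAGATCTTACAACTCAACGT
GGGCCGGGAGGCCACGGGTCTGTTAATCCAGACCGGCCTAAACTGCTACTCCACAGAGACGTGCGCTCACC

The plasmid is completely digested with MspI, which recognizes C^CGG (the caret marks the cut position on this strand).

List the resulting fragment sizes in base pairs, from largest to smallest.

113, 89, 29 bp

MspI sites (CCGG) start at positions 75, 164, 193.
MspI cuts after the first base of each site, so after positions 75, 164, 193.
Circular molecule, 3 cuts → 3 fragments:
  76–164 → 89 bp
  165–193 → 29 bp
  194–231 then 1–75 → 38 + 75 = 113 bp
Sorted largest to smallest: 113, 89, 29 bp.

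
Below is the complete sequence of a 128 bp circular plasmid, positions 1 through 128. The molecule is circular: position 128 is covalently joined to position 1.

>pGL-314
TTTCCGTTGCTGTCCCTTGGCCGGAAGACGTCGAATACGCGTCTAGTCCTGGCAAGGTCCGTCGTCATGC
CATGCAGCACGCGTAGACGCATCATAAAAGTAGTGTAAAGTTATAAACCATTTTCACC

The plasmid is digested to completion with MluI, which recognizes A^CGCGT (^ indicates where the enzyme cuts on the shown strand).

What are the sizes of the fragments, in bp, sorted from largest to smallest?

MluI sites (ACGCGT) start at positions 37, 79.
MluI cuts after the first base of each site, so after positions 37, 79.
Circular molecule, 2 cuts → 2 fragments:
  38–79 → 42 bp
  80–128 then 1–37 → 49 + 37 = 86 bp
Sorted largest to smallest: 86, 42 bp.

86, 42 bp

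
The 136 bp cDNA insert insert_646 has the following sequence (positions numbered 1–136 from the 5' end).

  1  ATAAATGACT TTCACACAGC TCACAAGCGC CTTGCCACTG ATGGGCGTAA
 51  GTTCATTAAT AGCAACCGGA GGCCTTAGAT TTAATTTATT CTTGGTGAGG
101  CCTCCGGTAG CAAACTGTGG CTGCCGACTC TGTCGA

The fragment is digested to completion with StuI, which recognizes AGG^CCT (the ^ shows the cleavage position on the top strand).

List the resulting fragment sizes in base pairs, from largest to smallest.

72, 36, 28 bp

StuI sites (AGGCCT) start at positions 70, 98.
StuI cuts after base 3 of each site, so after positions 72, 100.
Linear molecule, 2 cuts → 3 fragments:
  1–72 → 72 bp
  73–100 → 28 bp
  101–136 → 36 bp
Sorted largest to smallest: 72, 36, 28 bp.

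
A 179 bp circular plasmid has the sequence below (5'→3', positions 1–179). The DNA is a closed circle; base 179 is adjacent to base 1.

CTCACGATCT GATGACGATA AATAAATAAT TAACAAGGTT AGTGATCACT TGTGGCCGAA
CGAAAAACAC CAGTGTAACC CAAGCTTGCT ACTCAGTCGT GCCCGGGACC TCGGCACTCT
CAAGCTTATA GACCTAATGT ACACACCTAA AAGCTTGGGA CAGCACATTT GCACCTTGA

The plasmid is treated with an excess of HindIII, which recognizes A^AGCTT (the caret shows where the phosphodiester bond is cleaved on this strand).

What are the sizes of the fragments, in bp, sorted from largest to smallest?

HindIII sites (AAGCTT) start at positions 82, 122, 151.
HindIII cuts after the first base of each site, so after positions 82, 122, 151.
Circular molecule, 3 cuts → 3 fragments:
  83–122 → 40 bp
  123–151 → 29 bp
  152–179 then 1–82 → 28 + 82 = 110 bp
Sorted largest to smallest: 110, 40, 29 bp.

110, 40, 29 bp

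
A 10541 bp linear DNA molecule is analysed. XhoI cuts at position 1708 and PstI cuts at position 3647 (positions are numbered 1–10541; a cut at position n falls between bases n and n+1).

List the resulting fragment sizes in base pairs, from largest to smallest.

6894, 1939, 1708 bp

Combined cut positions (sorted): 1708, 3647.
Linear molecule, 2 cuts → 3 fragments:
  1708 − 0 = 1708 bp
  3647 − 1708 = 1939 bp
  10541 − 3647 = 6894 bp
Sorted largest to smallest: 6894, 1939, 1708 bp.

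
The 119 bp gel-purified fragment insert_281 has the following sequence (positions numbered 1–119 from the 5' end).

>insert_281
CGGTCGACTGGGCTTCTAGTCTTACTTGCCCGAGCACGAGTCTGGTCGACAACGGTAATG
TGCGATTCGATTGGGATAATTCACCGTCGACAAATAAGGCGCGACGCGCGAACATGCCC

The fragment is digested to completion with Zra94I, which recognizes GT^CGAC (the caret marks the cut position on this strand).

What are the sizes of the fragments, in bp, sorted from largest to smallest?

42, 41, 32, 4 bp

Zra94I sites (GTCGAC) start at positions 3, 45, 86.
Zra94I cuts after base 2 of each site, so after positions 4, 46, 87.
Linear molecule, 3 cuts → 4 fragments:
  1–4 → 4 bp
  5–46 → 42 bp
  47–87 → 41 bp
  88–119 → 32 bp
Sorted largest to smallest: 42, 41, 32, 4 bp.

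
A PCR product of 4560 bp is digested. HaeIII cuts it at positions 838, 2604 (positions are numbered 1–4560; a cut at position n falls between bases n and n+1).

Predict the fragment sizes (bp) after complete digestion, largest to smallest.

Linear molecule, 2 cuts → 3 fragments:
  838 − 0 = 838 bp
  2604 − 838 = 1766 bp
  4560 − 2604 = 1956 bp
Sorted largest to smallest: 1956, 1766, 838 bp.

1956, 1766, 838 bp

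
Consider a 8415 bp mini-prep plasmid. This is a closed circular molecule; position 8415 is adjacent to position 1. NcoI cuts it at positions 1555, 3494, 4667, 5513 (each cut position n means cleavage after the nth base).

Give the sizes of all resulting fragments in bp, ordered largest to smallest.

4457, 1939, 1173, 846 bp

Circular molecule, 4 cuts → 4 fragments:
  3494 − 1555 = 1939 bp
  4667 − 3494 = 1173 bp
  5513 − 4667 = 846 bp
  wrap: 8415 − 5513 + 1555 = 4457 bp
Sorted largest to smallest: 4457, 1939, 1173, 846 bp.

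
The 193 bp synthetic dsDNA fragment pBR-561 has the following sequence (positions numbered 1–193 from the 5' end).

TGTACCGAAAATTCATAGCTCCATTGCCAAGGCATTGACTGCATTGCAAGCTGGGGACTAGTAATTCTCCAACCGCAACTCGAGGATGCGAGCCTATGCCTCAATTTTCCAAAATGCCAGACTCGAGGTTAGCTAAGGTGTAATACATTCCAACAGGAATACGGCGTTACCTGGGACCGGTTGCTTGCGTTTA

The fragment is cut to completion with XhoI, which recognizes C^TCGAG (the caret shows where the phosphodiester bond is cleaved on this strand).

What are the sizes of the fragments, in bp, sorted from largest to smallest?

79, 71, 43 bp

XhoI sites (CTCGAG) start at positions 79, 122.
XhoI cuts after the first base of each site, so after positions 79, 122.
Linear molecule, 2 cuts → 3 fragments:
  1–79 → 79 bp
  80–122 → 43 bp
  123–193 → 71 bp
Sorted largest to smallest: 79, 71, 43 bp.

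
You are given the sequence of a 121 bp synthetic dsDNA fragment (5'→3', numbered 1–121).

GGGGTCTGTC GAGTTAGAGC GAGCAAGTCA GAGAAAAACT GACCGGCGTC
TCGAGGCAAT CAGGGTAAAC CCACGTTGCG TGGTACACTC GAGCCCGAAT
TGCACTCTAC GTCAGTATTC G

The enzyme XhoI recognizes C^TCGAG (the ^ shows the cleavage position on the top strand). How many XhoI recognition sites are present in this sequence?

CTCGAG occurs starting at positions 50, 88.
XhoI cuts at 2 sites.

2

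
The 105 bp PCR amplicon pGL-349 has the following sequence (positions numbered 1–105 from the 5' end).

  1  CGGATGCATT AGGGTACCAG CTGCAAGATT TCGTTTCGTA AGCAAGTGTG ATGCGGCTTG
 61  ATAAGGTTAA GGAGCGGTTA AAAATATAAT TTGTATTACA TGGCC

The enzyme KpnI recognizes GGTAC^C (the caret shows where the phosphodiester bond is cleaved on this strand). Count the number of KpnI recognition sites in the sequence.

1

GGTACC occurs starting at position 13.
KpnI cuts at 1 site.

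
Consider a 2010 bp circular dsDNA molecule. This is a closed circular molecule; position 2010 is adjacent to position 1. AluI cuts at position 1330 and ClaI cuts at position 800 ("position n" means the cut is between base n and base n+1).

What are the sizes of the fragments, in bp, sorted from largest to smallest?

Combined cut positions (sorted): 800, 1330.
Circular molecule, 2 cuts → 2 fragments:
  1330 − 800 = 530 bp
  wrap: 2010 − 1330 + 800 = 1480 bp
Sorted largest to smallest: 1480, 530 bp.

1480, 530 bp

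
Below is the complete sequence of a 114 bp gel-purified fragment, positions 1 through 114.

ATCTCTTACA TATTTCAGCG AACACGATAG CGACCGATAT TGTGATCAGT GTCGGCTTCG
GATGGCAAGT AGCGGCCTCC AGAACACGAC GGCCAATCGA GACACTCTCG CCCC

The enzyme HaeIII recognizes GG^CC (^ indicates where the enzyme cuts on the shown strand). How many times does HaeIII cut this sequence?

GGCC occurs starting at positions 74, 91.
HaeIII cuts at 2 sites.

2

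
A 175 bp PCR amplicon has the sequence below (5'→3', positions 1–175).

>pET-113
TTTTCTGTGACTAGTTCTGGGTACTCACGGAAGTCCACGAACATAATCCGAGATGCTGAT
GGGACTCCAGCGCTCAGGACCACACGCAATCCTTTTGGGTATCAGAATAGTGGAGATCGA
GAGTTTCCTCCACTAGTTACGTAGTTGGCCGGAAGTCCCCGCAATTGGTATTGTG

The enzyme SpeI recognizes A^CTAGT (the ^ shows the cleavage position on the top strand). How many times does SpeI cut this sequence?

2

ACTAGT occurs starting at positions 10, 132.
SpeI cuts at 2 sites.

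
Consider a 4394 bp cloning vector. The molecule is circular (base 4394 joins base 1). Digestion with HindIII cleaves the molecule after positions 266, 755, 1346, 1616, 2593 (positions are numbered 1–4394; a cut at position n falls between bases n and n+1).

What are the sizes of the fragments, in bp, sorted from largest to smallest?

2067, 977, 591, 489, 270 bp

Circular molecule, 5 cuts → 5 fragments:
  755 − 266 = 489 bp
  1346 − 755 = 591 bp
  1616 − 1346 = 270 bp
  2593 − 1616 = 977 bp
  wrap: 4394 − 2593 + 266 = 2067 bp
Sorted largest to smallest: 2067, 977, 591, 489, 270 bp.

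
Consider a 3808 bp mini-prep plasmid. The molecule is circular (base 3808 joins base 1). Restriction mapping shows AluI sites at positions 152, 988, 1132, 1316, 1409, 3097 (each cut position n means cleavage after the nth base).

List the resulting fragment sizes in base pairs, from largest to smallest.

Circular molecule, 6 cuts → 6 fragments:
  988 − 152 = 836 bp
  1132 − 988 = 144 bp
  1316 − 1132 = 184 bp
  1409 − 1316 = 93 bp
  3097 − 1409 = 1688 bp
  wrap: 3808 − 3097 + 152 = 863 bp
Sorted largest to smallest: 1688, 863, 836, 184, 144, 93 bp.

1688, 863, 836, 184, 144, 93 bp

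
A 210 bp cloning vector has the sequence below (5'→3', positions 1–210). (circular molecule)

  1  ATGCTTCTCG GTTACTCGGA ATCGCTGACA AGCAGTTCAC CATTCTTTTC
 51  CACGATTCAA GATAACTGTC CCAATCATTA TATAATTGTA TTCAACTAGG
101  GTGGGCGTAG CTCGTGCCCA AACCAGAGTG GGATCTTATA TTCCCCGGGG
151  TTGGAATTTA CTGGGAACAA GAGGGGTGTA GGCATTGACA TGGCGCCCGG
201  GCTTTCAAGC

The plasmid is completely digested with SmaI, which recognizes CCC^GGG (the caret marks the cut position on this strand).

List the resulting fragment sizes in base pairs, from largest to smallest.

SmaI sites (CCCGGG) start at positions 144, 196.
SmaI cuts after base 3 of each site, so after positions 146, 198.
Circular molecule, 2 cuts → 2 fragments:
  147–198 → 52 bp
  199–210 then 1–146 → 12 + 146 = 158 bp
Sorted largest to smallest: 158, 52 bp.

158, 52 bp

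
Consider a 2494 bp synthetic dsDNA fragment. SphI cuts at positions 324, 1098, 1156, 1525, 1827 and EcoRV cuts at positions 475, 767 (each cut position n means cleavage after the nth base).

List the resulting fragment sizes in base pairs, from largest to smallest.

Combined cut positions (sorted): 324, 475, 767, 1098, 1156, 1525, 1827.
Linear molecule, 7 cuts → 8 fragments:
  324 − 0 = 324 bp
  475 − 324 = 151 bp
  767 − 475 = 292 bp
  1098 − 767 = 331 bp
  1156 − 1098 = 58 bp
  1525 − 1156 = 369 bp
  1827 − 1525 = 302 bp
  2494 − 1827 = 667 bp
Sorted largest to smallest: 667, 369, 331, 324, 302, 292, 151, 58 bp.

667, 369, 331, 324, 302, 292, 151, 58 bp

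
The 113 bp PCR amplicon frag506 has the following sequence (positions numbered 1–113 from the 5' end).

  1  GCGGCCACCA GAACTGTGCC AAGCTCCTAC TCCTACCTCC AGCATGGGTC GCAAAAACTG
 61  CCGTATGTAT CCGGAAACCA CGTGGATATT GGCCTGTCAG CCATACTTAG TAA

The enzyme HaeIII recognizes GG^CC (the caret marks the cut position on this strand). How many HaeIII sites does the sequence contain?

GGCC occurs starting at positions 3, 91.
HaeIII cuts at 2 sites.

2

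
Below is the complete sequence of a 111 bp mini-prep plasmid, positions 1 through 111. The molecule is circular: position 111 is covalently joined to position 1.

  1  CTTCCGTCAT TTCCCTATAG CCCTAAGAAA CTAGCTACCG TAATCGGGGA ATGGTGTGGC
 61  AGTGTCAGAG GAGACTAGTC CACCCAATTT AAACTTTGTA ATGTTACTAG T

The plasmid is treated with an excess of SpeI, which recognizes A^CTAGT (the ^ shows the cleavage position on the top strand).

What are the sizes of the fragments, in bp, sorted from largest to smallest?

SpeI sites (ACTAGT) start at positions 74, 106.
SpeI cuts after the first base of each site, so after positions 74, 106.
Circular molecule, 2 cuts → 2 fragments:
  75–106 → 32 bp
  107–111 then 1–74 → 5 + 74 = 79 bp
Sorted largest to smallest: 79, 32 bp.

79, 32 bp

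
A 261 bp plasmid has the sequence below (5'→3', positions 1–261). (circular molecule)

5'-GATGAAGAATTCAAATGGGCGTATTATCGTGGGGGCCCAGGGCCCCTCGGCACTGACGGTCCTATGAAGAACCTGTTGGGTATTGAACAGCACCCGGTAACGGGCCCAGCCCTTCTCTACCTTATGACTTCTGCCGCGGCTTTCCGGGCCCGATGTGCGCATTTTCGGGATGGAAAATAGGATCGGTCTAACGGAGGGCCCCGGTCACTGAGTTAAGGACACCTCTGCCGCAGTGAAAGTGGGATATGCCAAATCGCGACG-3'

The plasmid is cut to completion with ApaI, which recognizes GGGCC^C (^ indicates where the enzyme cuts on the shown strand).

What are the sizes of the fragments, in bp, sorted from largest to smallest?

ApaI sites (GGGCCC) start at positions 33, 40, 102, 146, 196.
ApaI cuts after base 5 of each site (before the last base), so after positions 37, 44, 106, 150, 200.
Circular molecule, 5 cuts → 5 fragments:
  38–44 → 7 bp
  45–106 → 62 bp
  107–150 → 44 bp
  151–200 → 50 bp
  201–261 then 1–37 → 61 + 37 = 98 bp
Sorted largest to smallest: 98, 62, 50, 44, 7 bp.

98, 62, 50, 44, 7 bp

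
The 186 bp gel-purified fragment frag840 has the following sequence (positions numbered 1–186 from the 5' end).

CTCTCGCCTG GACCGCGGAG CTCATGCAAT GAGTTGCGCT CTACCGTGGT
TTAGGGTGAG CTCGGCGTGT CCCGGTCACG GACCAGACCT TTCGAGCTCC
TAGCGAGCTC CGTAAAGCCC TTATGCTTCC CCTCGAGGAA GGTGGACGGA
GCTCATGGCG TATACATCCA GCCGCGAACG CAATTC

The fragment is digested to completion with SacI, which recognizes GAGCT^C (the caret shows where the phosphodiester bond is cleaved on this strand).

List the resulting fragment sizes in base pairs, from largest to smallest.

44, 40, 36, 33, 22, 11 bp

SacI sites (GAGCTC) start at positions 18, 58, 94, 105, 149.
SacI cuts after base 5 of each site (before the last base), so after positions 22, 62, 98, 109, 153.
Linear molecule, 5 cuts → 6 fragments:
  1–22 → 22 bp
  23–62 → 40 bp
  63–98 → 36 bp
  99–109 → 11 bp
  110–153 → 44 bp
  154–186 → 33 bp
Sorted largest to smallest: 44, 40, 36, 33, 22, 11 bp.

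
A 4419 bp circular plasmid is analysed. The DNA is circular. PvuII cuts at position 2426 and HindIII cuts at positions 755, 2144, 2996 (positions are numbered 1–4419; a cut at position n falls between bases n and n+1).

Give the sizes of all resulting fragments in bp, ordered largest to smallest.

Combined cut positions (sorted): 755, 2144, 2426, 2996.
Circular molecule, 4 cuts → 4 fragments:
  2144 − 755 = 1389 bp
  2426 − 2144 = 282 bp
  2996 − 2426 = 570 bp
  wrap: 4419 − 2996 + 755 = 2178 bp
Sorted largest to smallest: 2178, 1389, 570, 282 bp.

2178, 1389, 570, 282 bp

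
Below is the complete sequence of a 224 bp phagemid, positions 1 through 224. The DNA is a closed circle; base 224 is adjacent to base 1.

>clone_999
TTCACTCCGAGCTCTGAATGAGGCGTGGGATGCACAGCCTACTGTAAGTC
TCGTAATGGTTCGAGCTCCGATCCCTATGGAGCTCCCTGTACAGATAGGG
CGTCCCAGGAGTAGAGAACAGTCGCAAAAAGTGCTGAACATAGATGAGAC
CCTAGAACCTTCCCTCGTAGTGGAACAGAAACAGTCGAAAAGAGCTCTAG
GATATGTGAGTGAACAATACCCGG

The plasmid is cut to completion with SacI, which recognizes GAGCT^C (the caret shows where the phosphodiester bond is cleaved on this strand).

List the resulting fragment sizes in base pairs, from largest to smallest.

112, 54, 41, 17 bp

SacI sites (GAGCTC) start at positions 9, 63, 80, 192.
SacI cuts after base 5 of each site (before the last base), so after positions 13, 67, 84, 196.
Circular molecule, 4 cuts → 4 fragments:
  14–67 → 54 bp
  68–84 → 17 bp
  85–196 → 112 bp
  197–224 then 1–13 → 28 + 13 = 41 bp
Sorted largest to smallest: 112, 54, 41, 17 bp.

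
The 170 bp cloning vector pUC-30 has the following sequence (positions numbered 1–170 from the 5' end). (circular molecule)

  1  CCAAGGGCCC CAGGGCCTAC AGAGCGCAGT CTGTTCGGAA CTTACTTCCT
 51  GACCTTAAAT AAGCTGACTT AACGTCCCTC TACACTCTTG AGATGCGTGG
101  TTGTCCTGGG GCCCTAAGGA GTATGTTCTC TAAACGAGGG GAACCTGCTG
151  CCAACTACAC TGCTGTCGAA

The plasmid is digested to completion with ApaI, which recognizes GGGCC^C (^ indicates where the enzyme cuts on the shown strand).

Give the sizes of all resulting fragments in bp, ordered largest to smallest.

ApaI sites (GGGCCC) start at positions 5, 109.
ApaI cuts after base 5 of each site (before the last base), so after positions 9, 113.
Circular molecule, 2 cuts → 2 fragments:
  10–113 → 104 bp
  114–170 then 1–9 → 57 + 9 = 66 bp
Sorted largest to smallest: 104, 66 bp.

104, 66 bp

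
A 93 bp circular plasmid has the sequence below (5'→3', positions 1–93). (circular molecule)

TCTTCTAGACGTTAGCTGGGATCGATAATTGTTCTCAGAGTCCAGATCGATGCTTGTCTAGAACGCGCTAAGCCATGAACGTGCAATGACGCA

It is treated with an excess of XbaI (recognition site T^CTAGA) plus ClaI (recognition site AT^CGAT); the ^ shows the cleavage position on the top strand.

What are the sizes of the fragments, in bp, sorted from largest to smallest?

40, 25, 18, 10 bp

XbaI sites (TCTAGA) start at positions 4, 57.
XbaI cuts after the first base of each site, so after positions 4, 57.
ClaI sites (ATCGAT) start at positions 21, 46.
ClaI cuts after base 2 of each site, so after positions 22, 47.
Combined cut positions: 4, 22, 47, 57.
Circular molecule, 4 cuts → 4 fragments:
  5–22 → 18 bp
  23–47 → 25 bp
  48–57 → 10 bp
  58–93 then 1–4 → 36 + 4 = 40 bp
Sorted largest to smallest: 40, 25, 18, 10 bp.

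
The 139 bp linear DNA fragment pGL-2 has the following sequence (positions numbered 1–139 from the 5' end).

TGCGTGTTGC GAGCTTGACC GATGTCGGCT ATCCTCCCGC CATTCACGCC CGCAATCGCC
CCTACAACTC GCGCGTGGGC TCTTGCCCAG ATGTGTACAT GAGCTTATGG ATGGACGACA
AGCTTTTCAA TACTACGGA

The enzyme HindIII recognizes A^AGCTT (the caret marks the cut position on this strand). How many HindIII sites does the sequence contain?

1

AAGCTT occurs starting at position 120.
HindIII cuts at 1 site.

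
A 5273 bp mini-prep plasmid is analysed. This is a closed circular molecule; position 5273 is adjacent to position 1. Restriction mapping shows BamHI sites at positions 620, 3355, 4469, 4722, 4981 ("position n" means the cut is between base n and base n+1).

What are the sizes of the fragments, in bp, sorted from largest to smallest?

Circular molecule, 5 cuts → 5 fragments:
  3355 − 620 = 2735 bp
  4469 − 3355 = 1114 bp
  4722 − 4469 = 253 bp
  4981 − 4722 = 259 bp
  wrap: 5273 − 4981 + 620 = 912 bp
Sorted largest to smallest: 2735, 1114, 912, 259, 253 bp.

2735, 1114, 912, 259, 253 bp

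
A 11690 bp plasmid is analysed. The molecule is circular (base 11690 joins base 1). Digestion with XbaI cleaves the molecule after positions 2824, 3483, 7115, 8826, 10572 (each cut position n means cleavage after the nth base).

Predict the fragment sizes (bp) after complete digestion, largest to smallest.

Circular molecule, 5 cuts → 5 fragments:
  3483 − 2824 = 659 bp
  7115 − 3483 = 3632 bp
  8826 − 7115 = 1711 bp
  10572 − 8826 = 1746 bp
  wrap: 11690 − 10572 + 2824 = 3942 bp
Sorted largest to smallest: 3942, 3632, 1746, 1711, 659 bp.

3942, 3632, 1746, 1711, 659 bp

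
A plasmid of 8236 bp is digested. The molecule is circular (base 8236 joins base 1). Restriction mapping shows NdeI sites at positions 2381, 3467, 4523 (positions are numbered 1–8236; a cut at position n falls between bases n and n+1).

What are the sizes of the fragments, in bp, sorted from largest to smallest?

6094, 1086, 1056 bp

Circular molecule, 3 cuts → 3 fragments:
  3467 − 2381 = 1086 bp
  4523 − 3467 = 1056 bp
  wrap: 8236 − 4523 + 2381 = 6094 bp
Sorted largest to smallest: 6094, 1086, 1056 bp.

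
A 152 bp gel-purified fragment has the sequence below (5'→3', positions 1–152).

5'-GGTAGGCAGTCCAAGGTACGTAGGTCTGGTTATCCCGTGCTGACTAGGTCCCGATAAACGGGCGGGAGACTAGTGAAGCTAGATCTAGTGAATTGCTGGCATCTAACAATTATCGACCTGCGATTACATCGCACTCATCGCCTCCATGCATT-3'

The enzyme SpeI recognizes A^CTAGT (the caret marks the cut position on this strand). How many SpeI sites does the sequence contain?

1

ACTAGT occurs starting at position 69.
SpeI cuts at 1 site.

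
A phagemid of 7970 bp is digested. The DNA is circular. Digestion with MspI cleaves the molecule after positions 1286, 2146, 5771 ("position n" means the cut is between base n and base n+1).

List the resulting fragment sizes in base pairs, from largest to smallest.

3625, 3485, 860 bp

Circular molecule, 3 cuts → 3 fragments:
  2146 − 1286 = 860 bp
  5771 − 2146 = 3625 bp
  wrap: 7970 − 5771 + 1286 = 3485 bp
Sorted largest to smallest: 3625, 3485, 860 bp.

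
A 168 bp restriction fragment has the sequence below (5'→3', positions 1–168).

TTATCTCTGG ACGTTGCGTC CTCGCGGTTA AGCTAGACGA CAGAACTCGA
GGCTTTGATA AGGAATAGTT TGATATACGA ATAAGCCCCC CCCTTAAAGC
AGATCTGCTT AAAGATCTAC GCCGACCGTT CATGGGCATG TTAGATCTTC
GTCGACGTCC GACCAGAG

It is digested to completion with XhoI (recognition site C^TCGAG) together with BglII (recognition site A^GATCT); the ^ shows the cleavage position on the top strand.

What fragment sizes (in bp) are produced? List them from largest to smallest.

The XhoI site (CTCGAG) starts at position 46.
XhoI cuts after the first base of each site, so after position 46.
BglII sites (AGATCT) start at positions 101, 113, 143.
BglII cuts after the first base of each site, so after positions 101, 113, 143.
Combined cut positions: 46, 101, 113, 143.
Linear molecule, 4 cuts → 5 fragments:
  1–46 → 46 bp
  47–101 → 55 bp
  102–113 → 12 bp
  114–143 → 30 bp
  144–168 → 25 bp
Sorted largest to smallest: 55, 46, 30, 25, 12 bp.

55, 46, 30, 25, 12 bp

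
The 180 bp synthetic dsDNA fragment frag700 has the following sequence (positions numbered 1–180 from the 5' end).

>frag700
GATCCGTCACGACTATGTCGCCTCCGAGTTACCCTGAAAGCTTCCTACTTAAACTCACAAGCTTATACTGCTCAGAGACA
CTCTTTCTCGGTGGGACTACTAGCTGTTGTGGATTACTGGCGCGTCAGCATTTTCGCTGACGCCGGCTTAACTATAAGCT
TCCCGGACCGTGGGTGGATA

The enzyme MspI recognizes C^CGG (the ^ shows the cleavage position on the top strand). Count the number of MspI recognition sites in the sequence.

2

CCGG occurs starting at positions 143, 163.
MspI cuts at 2 sites.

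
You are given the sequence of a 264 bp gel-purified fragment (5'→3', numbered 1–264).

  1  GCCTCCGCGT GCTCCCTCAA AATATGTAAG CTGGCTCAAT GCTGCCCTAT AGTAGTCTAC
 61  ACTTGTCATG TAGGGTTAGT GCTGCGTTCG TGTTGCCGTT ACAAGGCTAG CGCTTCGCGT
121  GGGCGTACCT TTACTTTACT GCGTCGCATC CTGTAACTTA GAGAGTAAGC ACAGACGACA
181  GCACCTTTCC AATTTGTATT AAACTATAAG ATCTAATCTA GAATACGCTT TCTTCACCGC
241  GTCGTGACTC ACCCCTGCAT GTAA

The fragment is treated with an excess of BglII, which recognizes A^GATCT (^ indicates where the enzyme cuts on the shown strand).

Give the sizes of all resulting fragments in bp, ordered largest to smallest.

209, 55 bp

The BglII site (AGATCT) starts at position 209.
BglII cuts after the first base of each site, so after position 209.
Linear molecule, 1 cut → 2 fragments:
  1–209 → 209 bp
  210–264 → 55 bp
Sorted largest to smallest: 209, 55 bp.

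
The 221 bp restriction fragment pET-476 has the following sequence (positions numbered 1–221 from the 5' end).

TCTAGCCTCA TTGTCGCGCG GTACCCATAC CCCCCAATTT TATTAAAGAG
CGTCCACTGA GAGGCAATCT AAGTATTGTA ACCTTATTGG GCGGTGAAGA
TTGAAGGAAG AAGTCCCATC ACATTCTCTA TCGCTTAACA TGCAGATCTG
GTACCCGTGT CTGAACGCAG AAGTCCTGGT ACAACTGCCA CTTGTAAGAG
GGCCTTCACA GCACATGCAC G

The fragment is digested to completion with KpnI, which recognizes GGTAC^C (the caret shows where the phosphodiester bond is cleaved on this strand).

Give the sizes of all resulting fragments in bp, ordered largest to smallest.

130, 67, 24 bp

KpnI sites (GGTACC) start at positions 20, 150.
KpnI cuts after base 5 of each site (before the last base), so after positions 24, 154.
Linear molecule, 2 cuts → 3 fragments:
  1–24 → 24 bp
  25–154 → 130 bp
  155–221 → 67 bp
Sorted largest to smallest: 130, 67, 24 bp.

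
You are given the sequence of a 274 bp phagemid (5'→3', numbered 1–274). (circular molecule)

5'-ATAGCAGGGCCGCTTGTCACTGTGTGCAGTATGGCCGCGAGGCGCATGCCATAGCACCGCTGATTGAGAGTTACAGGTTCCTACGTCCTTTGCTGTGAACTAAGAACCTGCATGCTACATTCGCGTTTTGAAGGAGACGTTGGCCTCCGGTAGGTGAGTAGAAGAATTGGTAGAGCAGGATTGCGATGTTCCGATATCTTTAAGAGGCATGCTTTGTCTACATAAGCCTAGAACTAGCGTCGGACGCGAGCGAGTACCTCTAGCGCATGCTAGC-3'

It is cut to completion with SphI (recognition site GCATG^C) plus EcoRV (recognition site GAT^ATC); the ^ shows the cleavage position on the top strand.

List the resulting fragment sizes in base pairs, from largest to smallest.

SphI sites (GCATGC) start at positions 44, 110, 207, 265.
SphI cuts after base 5 of each site (before the last base), so after positions 48, 114, 211, 269.
The EcoRV site (GATATC) starts at position 193.
EcoRV cuts after base 3 of each site, so after position 195.
Combined cut positions: 48, 114, 195, 211, 269.
Circular molecule, 5 cuts → 5 fragments:
  49–114 → 66 bp
  115–195 → 81 bp
  196–211 → 16 bp
  212–269 → 58 bp
  270–274 then 1–48 → 5 + 48 = 53 bp
Sorted largest to smallest: 81, 66, 58, 53, 16 bp.

81, 66, 58, 53, 16 bp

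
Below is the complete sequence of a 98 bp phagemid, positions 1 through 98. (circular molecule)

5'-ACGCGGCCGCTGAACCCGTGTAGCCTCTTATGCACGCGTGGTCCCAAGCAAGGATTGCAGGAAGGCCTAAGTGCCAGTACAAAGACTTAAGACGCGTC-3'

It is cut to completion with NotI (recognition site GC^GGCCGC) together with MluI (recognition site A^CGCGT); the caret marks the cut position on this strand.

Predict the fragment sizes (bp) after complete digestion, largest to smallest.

The NotI site (GCGGCCGC) starts at position 3.
NotI cuts after base 2 of each site, so after position 4.
MluI sites (ACGCGT) start at positions 34, 92.
MluI cuts after the first base of each site, so after positions 34, 92.
Combined cut positions: 4, 34, 92.
Circular molecule, 3 cuts → 3 fragments:
  5–34 → 30 bp
  35–92 → 58 bp
  93–98 then 1–4 → 6 + 4 = 10 bp
Sorted largest to smallest: 58, 30, 10 bp.

58, 30, 10 bp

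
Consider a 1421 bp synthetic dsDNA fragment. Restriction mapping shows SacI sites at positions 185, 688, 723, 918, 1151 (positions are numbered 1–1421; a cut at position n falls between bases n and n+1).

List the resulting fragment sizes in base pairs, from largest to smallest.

503, 270, 233, 195, 185, 35 bp

Linear molecule, 5 cuts → 6 fragments:
  185 − 0 = 185 bp
  688 − 185 = 503 bp
  723 − 688 = 35 bp
  918 − 723 = 195 bp
  1151 − 918 = 233 bp
  1421 − 1151 = 270 bp
Sorted largest to smallest: 503, 270, 233, 195, 185, 35 bp.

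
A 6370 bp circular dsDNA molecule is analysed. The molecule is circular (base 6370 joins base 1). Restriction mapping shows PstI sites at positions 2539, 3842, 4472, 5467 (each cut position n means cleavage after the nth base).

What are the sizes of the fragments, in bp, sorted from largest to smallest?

3442, 1303, 995, 630 bp

Circular molecule, 4 cuts → 4 fragments:
  3842 − 2539 = 1303 bp
  4472 − 3842 = 630 bp
  5467 − 4472 = 995 bp
  wrap: 6370 − 5467 + 2539 = 3442 bp
Sorted largest to smallest: 3442, 1303, 995, 630 bp.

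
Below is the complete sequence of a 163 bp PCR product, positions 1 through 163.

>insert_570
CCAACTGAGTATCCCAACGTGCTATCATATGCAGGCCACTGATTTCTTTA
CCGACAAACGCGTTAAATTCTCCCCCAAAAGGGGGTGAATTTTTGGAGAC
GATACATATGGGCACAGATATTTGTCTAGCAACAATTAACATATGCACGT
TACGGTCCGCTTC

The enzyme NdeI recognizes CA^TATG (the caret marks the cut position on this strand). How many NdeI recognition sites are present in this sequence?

3

CATATG occurs starting at positions 26, 105, 140.
NdeI cuts at 3 sites.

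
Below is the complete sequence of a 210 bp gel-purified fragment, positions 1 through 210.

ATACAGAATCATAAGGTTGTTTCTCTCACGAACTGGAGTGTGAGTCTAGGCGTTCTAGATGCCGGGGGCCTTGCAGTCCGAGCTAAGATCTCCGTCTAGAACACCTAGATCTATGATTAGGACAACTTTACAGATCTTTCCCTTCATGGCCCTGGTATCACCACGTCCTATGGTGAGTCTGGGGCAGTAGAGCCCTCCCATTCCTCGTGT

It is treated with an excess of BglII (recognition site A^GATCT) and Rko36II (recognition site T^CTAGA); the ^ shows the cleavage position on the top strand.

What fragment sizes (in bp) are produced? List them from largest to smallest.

78, 54, 32, 25, 12, 9 bp

BglII sites (AGATCT) start at positions 86, 107, 132.
BglII cuts after the first base of each site, so after positions 86, 107, 132.
Rko36II sites (TCTAGA) start at positions 54, 95.
Rko36II cuts after the first base of each site, so after positions 54, 95.
Combined cut positions: 54, 86, 95, 107, 132.
Linear molecule, 5 cuts → 6 fragments:
  1–54 → 54 bp
  55–86 → 32 bp
  87–95 → 9 bp
  96–107 → 12 bp
  108–132 → 25 bp
  133–210 → 78 bp
Sorted largest to smallest: 78, 54, 32, 25, 12, 9 bp.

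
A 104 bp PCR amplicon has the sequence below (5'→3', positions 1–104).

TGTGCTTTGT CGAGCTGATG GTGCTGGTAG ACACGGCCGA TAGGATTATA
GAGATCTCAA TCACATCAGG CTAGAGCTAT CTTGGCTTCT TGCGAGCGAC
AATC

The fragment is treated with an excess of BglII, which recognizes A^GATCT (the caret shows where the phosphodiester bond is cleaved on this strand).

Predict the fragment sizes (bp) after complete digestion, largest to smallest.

52, 52 bp

The BglII site (AGATCT) starts at position 52.
BglII cuts after the first base of each site, so after position 52.
Linear molecule, 1 cut → 2 fragments:
  1–52 → 52 bp
  53–104 → 52 bp
Sorted largest to smallest: 52, 52 bp.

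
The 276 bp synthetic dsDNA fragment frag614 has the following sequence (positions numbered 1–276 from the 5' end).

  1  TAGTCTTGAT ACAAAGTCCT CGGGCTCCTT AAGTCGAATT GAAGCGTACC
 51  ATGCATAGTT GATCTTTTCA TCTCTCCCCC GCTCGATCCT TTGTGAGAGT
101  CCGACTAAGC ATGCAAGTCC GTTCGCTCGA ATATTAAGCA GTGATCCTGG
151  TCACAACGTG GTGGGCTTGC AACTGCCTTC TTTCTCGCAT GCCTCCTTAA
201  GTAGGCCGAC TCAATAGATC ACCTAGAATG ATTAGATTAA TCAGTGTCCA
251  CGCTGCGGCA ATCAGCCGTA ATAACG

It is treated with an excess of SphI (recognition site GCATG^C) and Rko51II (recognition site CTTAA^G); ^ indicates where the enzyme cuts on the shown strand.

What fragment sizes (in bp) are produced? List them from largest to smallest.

SphI sites (GCATGC) start at positions 109, 187.
SphI cuts after base 5 of each site (before the last base), so after positions 113, 191.
Rko51II sites (CTTAAG) start at positions 28, 196.
Rko51II cuts after base 5 of each site (before the last base), so after positions 32, 200.
Combined cut positions: 32, 113, 191, 200.
Linear molecule, 4 cuts → 5 fragments:
  1–32 → 32 bp
  33–113 → 81 bp
  114–191 → 78 bp
  192–200 → 9 bp
  201–276 → 76 bp
Sorted largest to smallest: 81, 78, 76, 32, 9 bp.

81, 78, 76, 32, 9 bp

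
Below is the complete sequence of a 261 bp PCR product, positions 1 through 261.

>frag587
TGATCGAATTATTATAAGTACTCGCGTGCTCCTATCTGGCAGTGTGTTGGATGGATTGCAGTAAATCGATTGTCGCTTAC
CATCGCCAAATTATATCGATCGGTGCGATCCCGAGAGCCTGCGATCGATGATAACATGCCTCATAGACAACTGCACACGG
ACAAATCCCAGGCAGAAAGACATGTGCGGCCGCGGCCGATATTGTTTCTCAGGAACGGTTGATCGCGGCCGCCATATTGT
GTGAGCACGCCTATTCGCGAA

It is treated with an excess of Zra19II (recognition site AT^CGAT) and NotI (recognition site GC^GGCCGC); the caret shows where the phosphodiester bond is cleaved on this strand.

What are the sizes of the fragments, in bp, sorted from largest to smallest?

Zra19II sites (ATCGAT) start at positions 65, 95, 124.
Zra19II cuts after base 2 of each site, so after positions 66, 96, 125.
NotI sites (GCGGCCGC) start at positions 186, 225.
NotI cuts after base 2 of each site, so after positions 187, 226.
Combined cut positions: 66, 96, 125, 187, 226.
Linear molecule, 5 cuts → 6 fragments:
  1–66 → 66 bp
  67–96 → 30 bp
  97–125 → 29 bp
  126–187 → 62 bp
  188–226 → 39 bp
  227–261 → 35 bp
Sorted largest to smallest: 66, 62, 39, 35, 30, 29 bp.

66, 62, 39, 35, 30, 29 bp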